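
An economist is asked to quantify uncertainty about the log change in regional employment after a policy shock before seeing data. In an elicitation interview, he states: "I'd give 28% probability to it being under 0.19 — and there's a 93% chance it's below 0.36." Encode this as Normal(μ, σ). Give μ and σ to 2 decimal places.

μ = 0.24, σ = 0.08

The p-quantile of Normal(μ,σ) is μ + z_p·σ, with z_{0.28} = -0.5828 and z_{0.93} = 1.476.
Eliminate σ: μ = (z₂·x₁ − z₁·x₂)/(z₂ − z₁) = (1.476·0.19 − (-0.5828)·0.36)/2.059 = 0.24.
Then σ = (x₂ − x₁)/(z₂ − z₁) = (0.36 − 0.19)/2.059 = 0.08.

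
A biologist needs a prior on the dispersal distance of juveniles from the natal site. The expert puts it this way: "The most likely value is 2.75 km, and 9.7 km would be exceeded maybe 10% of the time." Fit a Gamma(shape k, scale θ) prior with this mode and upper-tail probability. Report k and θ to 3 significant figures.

k ≈ 2.18, θ ≈ 2.34

Gamma(k,θ) with k>1 has mode (k−1)θ, so θ = 2.75/(k−1).
Need P(X < 9.7) = 0.9 with θ tied to k this way. Start at k = 2, θ = 2.75: P(X<9.7) ≈ 0.867.
Too low — raise k to concentrate. Iterating converges to k ≈ 2.18.
Then θ = 2.75/(2.18−1) ≈ 2.34.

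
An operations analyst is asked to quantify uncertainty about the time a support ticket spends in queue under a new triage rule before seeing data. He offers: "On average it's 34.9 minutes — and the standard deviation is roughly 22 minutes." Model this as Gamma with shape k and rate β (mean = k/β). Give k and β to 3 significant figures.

For Gamma(k, rate β): mean = k/β, variance = k/β², so CV = 1/√k.
CV = SD/mean = 22/34.9 = 0.6304, hence k = 1/CV² = 2.52.
Then β = k/mean = 2.52/34.9 = 0.0721.

k ≈ 2.52, β ≈ 0.0721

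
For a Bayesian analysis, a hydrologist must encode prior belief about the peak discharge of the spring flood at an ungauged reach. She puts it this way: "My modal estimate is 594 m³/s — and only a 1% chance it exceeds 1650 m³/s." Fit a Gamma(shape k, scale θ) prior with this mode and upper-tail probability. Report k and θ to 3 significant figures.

Gamma(k,θ) with k>1 has mode (k−1)θ, so θ = 594/(k−1).
Need P(X < 1650) = 0.99 with θ tied to k this way. Start at k = 2, θ = 594: P(X<1650) ≈ 0.765.
Too low — raise k to concentrate. Iterating converges to k ≈ 5.39.
Then θ = 594/(5.39−1) ≈ 135.

k ≈ 5.39, θ ≈ 135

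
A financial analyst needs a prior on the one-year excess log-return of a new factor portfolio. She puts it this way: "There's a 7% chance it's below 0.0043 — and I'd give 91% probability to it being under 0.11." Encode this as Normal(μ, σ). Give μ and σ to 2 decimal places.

μ = 0.06, σ = 0.04

The p-quantile of Normal(μ,σ) is μ + z_p·σ, with z_{0.07} = -1.476 and z_{0.91} = 1.341.
Eliminate σ: μ = (z₂·x₁ − z₁·x₂)/(z₂ − z₁) = (1.341·0.0043 − (-1.476)·0.11)/2.817 = 0.06.
Then σ = (x₂ − x₁)/(z₂ − z₁) = (0.11 − 0.0043)/2.817 = 0.04.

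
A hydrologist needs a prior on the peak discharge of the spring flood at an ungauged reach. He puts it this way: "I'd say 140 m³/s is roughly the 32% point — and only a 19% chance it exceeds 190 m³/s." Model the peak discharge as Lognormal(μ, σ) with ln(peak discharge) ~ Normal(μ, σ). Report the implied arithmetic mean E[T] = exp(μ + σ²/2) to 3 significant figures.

If T ~ Lognormal(μ,σ) then ln T ~ Normal(μ,σ), so the p-quantile of ln T is μ + z_p·σ.
ln(140) = 4.942 and ln(190) = 5.247; z_{0.32} = -0.4677, z_{0.81} = 0.8779.
σ = (5.247 − 4.942)/(0.8779 − (-0.4677)) = 0.227.
μ = 4.942 − (-0.4677)·0.227 = 5.048.
E[T] = exp(μ + σ²/2) = exp(5.048 + 0.0258) = 160 m³/s.

E[T] ≈ 160 m³/s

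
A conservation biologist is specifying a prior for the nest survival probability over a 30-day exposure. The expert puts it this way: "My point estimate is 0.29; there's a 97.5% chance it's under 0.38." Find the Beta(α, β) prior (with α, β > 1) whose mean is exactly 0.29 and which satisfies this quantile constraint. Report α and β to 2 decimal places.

α ≈ 30.41, β ≈ 74.44

With mean 0.29 fixed, write α = 0.29s, β = 0.71s where s = α+β.
Need P(θ < 0.38) = 0.975 under Beta(0.29s, 0.71s). Normal approximation: (q−m)/√(m(1−m)/s) ≈ z_{0.975} = 1.96, so s ≈ 0.29·0.71·(1.96)²/(0.38−0.29)² = 97.6.
At s = 97.6: P(θ<0.38) ≈ 0.971. Adjusting to match 0.975 gives s ≈ 104.85.
So α = 0.29·104.85 ≈ 30.41, β = 0.71·104.85 ≈ 74.44.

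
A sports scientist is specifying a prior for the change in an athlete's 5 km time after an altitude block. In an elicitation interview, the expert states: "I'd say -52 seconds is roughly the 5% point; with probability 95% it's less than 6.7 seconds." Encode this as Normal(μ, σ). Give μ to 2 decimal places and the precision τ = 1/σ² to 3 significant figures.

μ = -22.65, τ = 0.00314

For Normal(μ,σ), the p-quantile is μ + z_p·σ. Here z_{0.05} = -1.645, z_{0.95} = 1.645.
So -52 = μ − 1.645σ and 6.7 = μ + 1.645σ.
Subtracting: σ = (6.7 − -52)/(1.645 − (-1.645)) = 17.84.
Then μ = -52 − (-1.645)·17.84 = -22.65.
Precision τ = 1/σ² = 1/17.84² = 0.00314.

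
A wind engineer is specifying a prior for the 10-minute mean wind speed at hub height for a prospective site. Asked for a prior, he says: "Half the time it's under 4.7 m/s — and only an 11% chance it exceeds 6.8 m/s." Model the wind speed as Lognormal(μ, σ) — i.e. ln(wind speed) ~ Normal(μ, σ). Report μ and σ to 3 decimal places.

If T ~ Lognormal(μ,σ) then ln T ~ Normal(μ,σ), so the p-quantile of ln T is μ + z_p·σ.
ln(4.7) = 1.548 and ln(6.8) = 1.917; z_{0.5} = 0, z_{0.89} = 1.227.
σ = (1.917 − 1.548)/(1.227 − (0)) = 0.301.
μ = 1.548 − (0)·0.301 = 1.548.

μ ≈ 1.548, σ ≈ 0.301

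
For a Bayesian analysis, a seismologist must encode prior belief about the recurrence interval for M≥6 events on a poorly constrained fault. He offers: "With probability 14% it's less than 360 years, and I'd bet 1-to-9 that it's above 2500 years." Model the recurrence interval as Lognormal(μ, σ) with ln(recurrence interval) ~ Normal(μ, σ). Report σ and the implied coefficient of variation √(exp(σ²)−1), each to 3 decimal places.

If T ~ Lognormal(μ,σ) then ln T ~ Normal(μ,σ), so the p-quantile of ln T is μ + z_p·σ.
ln(360) = 5.886 and ln(2500) = 7.824; z_{0.14} = -1.08, z_{0.9} = 1.282.
σ = (7.824 − 5.886)/(1.282 − (-1.08)) = 0.821.
μ = 5.886 − (-1.08)·0.821 = 6.773.
CV = √(exp(σ²)−1) = √(exp(0.6732)−1) = 0.980.

σ ≈ 0.821, CV ≈ 0.980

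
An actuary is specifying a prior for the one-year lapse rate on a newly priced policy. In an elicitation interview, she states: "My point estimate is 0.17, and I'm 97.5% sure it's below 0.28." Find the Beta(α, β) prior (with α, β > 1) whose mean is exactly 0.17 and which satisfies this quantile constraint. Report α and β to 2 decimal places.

α ≈ 9.17, β ≈ 44.77

With mean 0.17 fixed, write α = 0.17s, β = 0.83s where s = α+β.
Need P(θ < 0.28) = 0.975 under Beta(0.17s, 0.83s). Normal approximation: (q−m)/√(m(1−m)/s) ≈ z_{0.975} = 1.96, so s ≈ 0.17·0.83·(1.96)²/(0.28−0.17)² = 44.8.
At s = 44.8: P(θ<0.28) ≈ 0.964. Adjusting to match 0.975 gives s ≈ 53.94.
So α = 0.17·53.94 ≈ 9.17, β = 0.83·53.94 ≈ 44.77.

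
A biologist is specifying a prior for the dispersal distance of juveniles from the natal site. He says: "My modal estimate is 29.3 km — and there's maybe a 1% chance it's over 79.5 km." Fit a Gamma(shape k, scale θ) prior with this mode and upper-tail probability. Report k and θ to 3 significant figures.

Gamma(k,θ) with k>1 has mode (k−1)θ, so θ = 29.3/(k−1).
Need P(X < 79.5) = 0.99 with θ tied to k this way. Start at k = 2, θ = 29.3: P(X<79.5) ≈ 0.754.
Too low — raise k to concentrate. Iterating converges to k ≈ 5.63.
Then θ = 29.3/(5.63−1) ≈ 6.33.

k ≈ 5.63, θ ≈ 6.33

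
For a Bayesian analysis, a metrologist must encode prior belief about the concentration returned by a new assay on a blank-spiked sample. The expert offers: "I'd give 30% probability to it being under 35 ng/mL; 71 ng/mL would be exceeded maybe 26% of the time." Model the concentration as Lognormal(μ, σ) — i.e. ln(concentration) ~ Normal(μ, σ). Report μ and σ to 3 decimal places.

If T ~ Lognormal(μ,σ) then ln T ~ Normal(μ,σ), so the p-quantile of ln T is μ + z_p·σ.
ln(35) = 3.555 and ln(71) = 4.263; z_{0.3} = -0.5244, z_{0.74} = 0.6433.
σ = (4.263 − 3.555)/(0.6433 − (-0.5244)) = 0.606.
μ = 3.555 − (-0.5244)·0.606 = 3.873.

μ ≈ 3.873, σ ≈ 0.606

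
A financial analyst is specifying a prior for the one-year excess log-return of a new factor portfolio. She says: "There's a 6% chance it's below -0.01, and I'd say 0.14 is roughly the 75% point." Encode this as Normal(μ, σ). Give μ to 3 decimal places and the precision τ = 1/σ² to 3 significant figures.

For Normal(μ,σ), the p-quantile is μ + z_p·σ. Here z_{0.06} = -1.555, z_{0.75} = 0.6745.
So -0.01 = μ − 1.555σ and 0.14 = μ + 0.6745σ.
Subtracting: σ = (0.14 − -0.01)/(0.6745 − (-1.555)) = 0.067.
Then μ = -0.01 − (-1.555)·0.067 = 0.095.
Precision τ = 1/σ² = 1/0.06729² = 221.

μ = 0.095, τ = 221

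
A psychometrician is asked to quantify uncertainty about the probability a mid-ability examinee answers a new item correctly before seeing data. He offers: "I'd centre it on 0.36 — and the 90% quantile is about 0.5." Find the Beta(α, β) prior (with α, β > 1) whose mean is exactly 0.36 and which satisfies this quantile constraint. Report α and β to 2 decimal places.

With mean 0.36 fixed, write α = 0.36s, β = 0.64s where s = α+β.
Need P(θ < 0.5) = 0.9 under Beta(0.36s, 0.64s). Normal approximation: (q−m)/√(m(1−m)/s) ≈ z_{0.9} = 1.28, so s ≈ 0.36·0.64·(1.28)²/(0.5−0.36)² = 19.3.
At s = 19.3: P(θ<0.5) ≈ 0.897. Adjusting to match 0.9 gives s ≈ 19.79.
So α = 0.36·19.79 ≈ 7.12, β = 0.64·19.79 ≈ 12.66.

α ≈ 7.12, β ≈ 12.66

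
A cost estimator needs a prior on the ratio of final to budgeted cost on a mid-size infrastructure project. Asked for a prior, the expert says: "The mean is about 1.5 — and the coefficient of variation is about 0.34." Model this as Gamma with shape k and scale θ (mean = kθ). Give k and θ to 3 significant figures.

For Gamma(k, scale θ): mean = kθ, variance = kθ², so CV = 1/√k.
CV = 0.34, hence k = 1/CV² = 8.65.
Then θ = mean/k = 1.5/8.65 = 0.173.

k ≈ 8.65, θ ≈ 0.173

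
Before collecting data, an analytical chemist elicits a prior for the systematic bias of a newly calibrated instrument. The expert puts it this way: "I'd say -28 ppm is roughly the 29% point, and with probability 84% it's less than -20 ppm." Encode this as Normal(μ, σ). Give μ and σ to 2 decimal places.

The p-quantile of Normal(μ,σ) is μ + z_p·σ, with z_{0.29} = -0.5534 and z_{0.84} = 0.9945.
Eliminate σ: μ = (z₂·x₁ − z₁·x₂)/(z₂ − z₁) = (0.9945·-28 − (-0.5534)·-20)/1.548 = -25.14.
Then σ = (x₂ − x₁)/(z₂ − z₁) = (-20 − -28)/1.548 = 5.17.

μ = -25.14, σ = 5.17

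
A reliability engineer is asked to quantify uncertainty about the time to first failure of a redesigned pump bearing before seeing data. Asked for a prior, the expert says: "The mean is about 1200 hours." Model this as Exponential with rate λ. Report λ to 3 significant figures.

Exponential mean = 1/λ, so λ = 1/1200.0 = 0.000833.

λ ≈ 0.000833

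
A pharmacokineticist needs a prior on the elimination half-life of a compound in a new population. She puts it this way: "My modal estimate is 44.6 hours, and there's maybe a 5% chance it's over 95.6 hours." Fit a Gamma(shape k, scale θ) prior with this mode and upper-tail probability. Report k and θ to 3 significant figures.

Gamma(k,θ) with k>1 has mode (k−1)θ, so θ = 44.6/(k−1).
Need P(X < 95.6) = 0.95 with θ tied to k this way. Start at k = 2, θ = 44.6: P(X<95.6) ≈ 0.631.
Too low — raise k to concentrate. Iterating converges to k ≈ 5.74.
Then θ = 44.6/(5.74−1) ≈ 9.4.

k ≈ 5.74, θ ≈ 9.4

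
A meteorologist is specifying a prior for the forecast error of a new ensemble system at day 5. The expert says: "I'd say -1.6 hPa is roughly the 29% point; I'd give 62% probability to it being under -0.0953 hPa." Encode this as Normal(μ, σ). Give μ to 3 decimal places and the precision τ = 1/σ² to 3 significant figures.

For Normal(μ,σ), the p-quantile is μ + z_p·σ. Here z_{0.29} = -0.5534, z_{0.62} = 0.3055.
So -1.6 = μ − 0.5534σ and -0.0953 = μ + 0.3055σ.
Subtracting: σ = (-0.0953 − -1.6)/(0.3055 − (-0.5534)) = 1.752.
Then μ = -1.6 − (-0.5534)·1.752 = -0.630.
Precision τ = 1/σ² = 1/1.752² = 0.326.

μ = -0.630, τ = 0.326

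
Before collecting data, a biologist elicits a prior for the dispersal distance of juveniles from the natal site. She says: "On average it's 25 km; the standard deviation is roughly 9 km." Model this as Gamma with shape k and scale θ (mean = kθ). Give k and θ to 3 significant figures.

For Gamma(k, scale θ): mean = kθ, variance = kθ², so CV = 1/√k.
CV = SD/mean = 9/25 = 0.36, hence k = 1/CV² = 7.72.
Then θ = mean/k = 25/7.72 = 3.24.

k ≈ 7.72, θ ≈ 3.24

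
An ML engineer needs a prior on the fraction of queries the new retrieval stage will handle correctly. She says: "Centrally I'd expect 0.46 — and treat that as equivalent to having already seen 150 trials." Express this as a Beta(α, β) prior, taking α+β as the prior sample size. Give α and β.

α = 69, β = 81

Under the effective-sample-size interpretation, Beta(α, β) has prior mean α/(α+β) and prior sample size α+β.
So α+β = 150 and α/(α+β) = 0.46, giving α = 0.46·150 = 69 and β = 150 − 69 = 81.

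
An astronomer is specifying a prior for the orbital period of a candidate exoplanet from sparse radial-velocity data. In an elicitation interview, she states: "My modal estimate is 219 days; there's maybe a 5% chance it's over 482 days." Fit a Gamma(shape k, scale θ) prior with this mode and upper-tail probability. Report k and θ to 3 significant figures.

k ≈ 5.42, θ ≈ 49.5

Gamma(k,θ) with k>1 has mode (k−1)θ, so θ = 219/(k−1).
Need P(X < 482) = 0.95 with θ tied to k this way. Start at k = 2, θ = 219: P(X<482) ≈ 0.646.
Too low — raise k to concentrate. Iterating converges to k ≈ 5.42.
Then θ = 219/(5.42−1) ≈ 49.5.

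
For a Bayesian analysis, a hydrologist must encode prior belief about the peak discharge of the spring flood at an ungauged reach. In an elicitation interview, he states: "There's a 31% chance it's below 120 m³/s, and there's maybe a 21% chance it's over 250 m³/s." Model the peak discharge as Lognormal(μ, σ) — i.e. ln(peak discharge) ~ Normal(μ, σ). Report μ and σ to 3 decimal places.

If T ~ Lognormal(μ,σ) then ln T ~ Normal(μ,σ), so the p-quantile of ln T is μ + z_p·σ.
ln(120) = 4.787 and ln(250) = 5.521; z_{0.31} = -0.4959, z_{0.79} = 0.8064.
σ = (5.521 − 4.787)/(0.8064 − (-0.4959)) = 0.564.
μ = 4.787 − (-0.4959)·0.564 = 5.067.

μ ≈ 5.067, σ ≈ 0.564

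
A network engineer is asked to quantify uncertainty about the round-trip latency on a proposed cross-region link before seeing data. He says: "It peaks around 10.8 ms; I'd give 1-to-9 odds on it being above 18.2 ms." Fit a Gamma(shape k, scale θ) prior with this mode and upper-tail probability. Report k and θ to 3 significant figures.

Gamma(k,θ) with k>1 has mode (k−1)θ, so θ = 10.8/(k−1).
Need P(X < 18.2) = 0.9 with θ tied to k this way. Start at k = 2, θ = 10.8: P(X<18.2) ≈ 0.502.
Too low — raise k to concentrate. Iterating converges to k ≈ 7.94.
Then θ = 10.8/(7.94−1) ≈ 1.56.

k ≈ 7.94, θ ≈ 1.56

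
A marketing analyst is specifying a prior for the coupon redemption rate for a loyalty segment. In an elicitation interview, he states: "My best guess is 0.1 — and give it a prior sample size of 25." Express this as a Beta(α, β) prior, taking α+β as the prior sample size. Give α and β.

α = 2.5, β = 22.5

Under the effective-sample-size interpretation, Beta(α, β) has prior mean α/(α+β) and prior sample size α+β.
So α+β = 25 and α/(α+β) = 0.1, giving α = 0.1·25 = 2.5 and β = 25 − 2.5 = 22.5.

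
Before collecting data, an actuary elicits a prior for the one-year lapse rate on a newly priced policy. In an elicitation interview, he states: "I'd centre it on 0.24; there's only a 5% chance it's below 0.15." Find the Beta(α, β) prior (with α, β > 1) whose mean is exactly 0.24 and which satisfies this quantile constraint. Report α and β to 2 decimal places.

α ≈ 12.65, β ≈ 40.06

With mean 0.24 fixed, write α = 0.24s, β = 0.76s where s = α+β.
Need P(θ < 0.15) = 0.05 under Beta(0.24s, 0.76s). Normal approximation: (q−m)/√(m(1−m)/s) ≈ z_{0.05} = -1.64, so s ≈ 0.24·0.76·(-1.64)²/(0.15−0.24)² = 60.9.
At s = 60.9: P(θ<0.15) ≈ 0.038. Adjusting to match 0.05 gives s ≈ 52.71.
So α = 0.24·52.71 ≈ 12.65, β = 0.76·52.71 ≈ 40.06.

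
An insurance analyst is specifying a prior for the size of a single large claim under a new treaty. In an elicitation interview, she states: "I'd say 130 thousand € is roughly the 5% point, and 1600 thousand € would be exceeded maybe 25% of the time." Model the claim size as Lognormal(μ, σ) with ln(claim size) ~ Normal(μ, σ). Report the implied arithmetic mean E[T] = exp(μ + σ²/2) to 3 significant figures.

E[T] ≈ 1380 thousand €

If T ~ Lognormal(μ,σ) then ln T ~ Normal(μ,σ), so the p-quantile of ln T is μ + z_p·σ.
ln(130) = 4.868 and ln(1600) = 7.378; z_{0.05} = -1.645, z_{0.75} = 0.6745.
σ = (7.378 − 4.868)/(0.6745 − (-1.645)) = 1.082.
μ = 4.868 − (-1.645)·1.082 = 6.648.
E[T] = exp(μ + σ²/2) = exp(6.648 + 0.5857) = 1380 thousand €.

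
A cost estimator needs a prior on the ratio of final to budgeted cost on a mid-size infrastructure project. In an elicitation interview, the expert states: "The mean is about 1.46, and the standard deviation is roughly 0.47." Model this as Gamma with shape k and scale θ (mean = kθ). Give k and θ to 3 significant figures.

For Gamma(k, scale θ): mean = kθ, variance = kθ², so CV = 1/√k.
CV = SD/mean = 0.47/1.46 = 0.3219, hence k = 1/CV² = 9.65.
Then θ = mean/k = 1.46/9.65 = 0.151.

k ≈ 9.65, θ ≈ 0.151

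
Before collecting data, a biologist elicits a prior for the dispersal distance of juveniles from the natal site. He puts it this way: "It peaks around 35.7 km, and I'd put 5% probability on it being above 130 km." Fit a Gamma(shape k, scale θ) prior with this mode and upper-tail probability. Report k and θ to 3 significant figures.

k ≈ 2.53, θ ≈ 23.3

Gamma(k,θ) with k>1 has mode (k−1)θ, so θ = 35.7/(k−1).
Need P(X < 130) = 0.95 with θ tied to k this way. Start at k = 2, θ = 35.7: P(X<130) ≈ 0.878.
Too low — raise k to concentrate. Iterating converges to k ≈ 2.53.
Then θ = 35.7/(2.53−1) ≈ 23.3.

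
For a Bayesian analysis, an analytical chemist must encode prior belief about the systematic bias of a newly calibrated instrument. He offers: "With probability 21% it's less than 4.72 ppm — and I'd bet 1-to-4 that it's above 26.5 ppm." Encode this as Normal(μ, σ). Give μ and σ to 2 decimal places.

For Normal(μ,σ), the p-quantile is μ + z_p·σ. Here z_{0.21} = -0.8064, z_{0.8} = 0.8416.
So 4.72 = μ − 0.8064σ and 26.5 = μ + 0.8416σ.
Subtracting: σ = (26.5 − 4.72)/(0.8416 − (-0.8064)) = 13.22.
Then μ = 4.72 − (-0.8064)·13.22 = 15.38.

μ = 15.38, σ = 13.22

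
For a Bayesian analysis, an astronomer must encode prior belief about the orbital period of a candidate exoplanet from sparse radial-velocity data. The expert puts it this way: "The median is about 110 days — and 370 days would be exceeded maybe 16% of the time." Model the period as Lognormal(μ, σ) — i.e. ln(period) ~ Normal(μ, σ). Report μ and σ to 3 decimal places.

μ ≈ 4.700, σ ≈ 1.220

If T ~ Lognormal(μ,σ) then ln T ~ Normal(μ,σ), so the p-quantile of ln T is μ + z_p·σ.
ln(110) = 4.7 and ln(370) = 5.914; z_{0.5} = 0, z_{0.84} = 0.9945.
σ = (5.914 − 4.7)/(0.9945 − (0)) = 1.220.
μ = 4.7 − (0)·1.220 = 4.700.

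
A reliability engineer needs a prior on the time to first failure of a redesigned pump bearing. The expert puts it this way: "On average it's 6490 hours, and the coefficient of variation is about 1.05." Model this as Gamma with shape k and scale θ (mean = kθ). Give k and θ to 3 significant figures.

k ≈ 0.907, θ ≈ 7160

For Gamma(k, scale θ): mean = kθ, variance = kθ², so CV = 1/√k.
CV = 1.05, hence k = 1/CV² = 0.907.
Then θ = mean/k = 6490/0.907 = 7160.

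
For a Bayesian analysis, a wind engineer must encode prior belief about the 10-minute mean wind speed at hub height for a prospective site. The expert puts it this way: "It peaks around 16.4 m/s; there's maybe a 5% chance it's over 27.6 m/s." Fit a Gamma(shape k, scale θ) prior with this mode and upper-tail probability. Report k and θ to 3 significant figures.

k ≈ 11.3, θ ≈ 1.59

Gamma(k,θ) with k>1 has mode (k−1)θ, so θ = 16.4/(k−1).
Need P(X < 27.6) = 0.95 with θ tied to k this way. Start at k = 2, θ = 16.4: P(X<27.6) ≈ 0.501.
Too low — raise k to concentrate. Iterating converges to k ≈ 11.3.
Then θ = 16.4/(11.3−1) ≈ 1.59.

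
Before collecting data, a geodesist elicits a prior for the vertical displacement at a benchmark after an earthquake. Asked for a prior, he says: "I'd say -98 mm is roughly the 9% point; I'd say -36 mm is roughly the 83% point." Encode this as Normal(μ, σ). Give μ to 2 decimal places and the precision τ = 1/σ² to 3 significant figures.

μ = -61.78, τ = 0.00137

The p-quantile of Normal(μ,σ) is μ + z_p·σ, with z_{0.09} = -1.341 and z_{0.83} = 0.9542.
Eliminate σ: μ = (z₂·x₁ − z₁·x₂)/(z₂ − z₁) = (0.9542·-98 − (-1.341)·-36)/2.295 = -61.78.
Then σ = (x₂ − x₁)/(z₂ − z₁) = (-36 − -98)/2.295 = 27.02.
Precision τ = 1/σ² = 1/27.02² = 0.00137.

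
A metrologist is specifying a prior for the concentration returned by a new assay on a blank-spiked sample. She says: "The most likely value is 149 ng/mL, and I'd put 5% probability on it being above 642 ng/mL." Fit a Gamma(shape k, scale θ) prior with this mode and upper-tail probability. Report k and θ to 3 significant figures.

Gamma(k,θ) with k>1 has mode (k−1)θ, so θ = 149/(k−1).
Need P(X < 642) = 0.95 with θ tied to k this way. Start at k = 2, θ = 149: P(X<642) ≈ 0.929.
Too low — raise k to concentrate. Iterating converges to k ≈ 2.16.
Then θ = 149/(2.16−1) ≈ 128.

k ≈ 2.16, θ ≈ 128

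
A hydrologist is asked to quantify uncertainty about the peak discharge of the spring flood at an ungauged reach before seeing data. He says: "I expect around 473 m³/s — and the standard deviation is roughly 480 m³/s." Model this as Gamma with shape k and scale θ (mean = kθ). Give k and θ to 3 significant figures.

k ≈ 0.971, θ ≈ 487

For Gamma(k, scale θ): mean = kθ, variance = kθ², so CV = 1/√k.
CV = SD/mean = 480/473 = 1.015, hence k = 1/CV² = 0.971.
Then θ = mean/k = 473/0.971 = 487.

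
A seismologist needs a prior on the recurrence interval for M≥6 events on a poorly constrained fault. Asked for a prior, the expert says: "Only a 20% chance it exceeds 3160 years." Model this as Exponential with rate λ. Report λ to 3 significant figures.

λ ≈ 0.000509

P(T > 3160.0) = e^(−λ·3160.0) = 0.2, so λ = −ln(0.2)/3160.0 = 0.000509.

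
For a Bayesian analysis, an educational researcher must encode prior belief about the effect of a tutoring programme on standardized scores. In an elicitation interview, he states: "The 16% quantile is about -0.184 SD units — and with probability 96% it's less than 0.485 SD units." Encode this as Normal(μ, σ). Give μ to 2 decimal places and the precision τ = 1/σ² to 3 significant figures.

μ = 0.06, τ = 16.8

For Normal(μ,σ), the p-quantile is μ + z_p·σ. Here z_{0.16} = -0.9945, z_{0.96} = 1.751.
So -0.184 = μ − 0.9945σ and 0.485 = μ + 1.751σ.
Subtracting: σ = (0.485 − -0.184)/(1.751 − (-0.9945)) = 0.24.
Then μ = -0.184 − (-0.9945)·0.24 = 0.06.
Precision τ = 1/σ² = 1/0.2437² = 16.8.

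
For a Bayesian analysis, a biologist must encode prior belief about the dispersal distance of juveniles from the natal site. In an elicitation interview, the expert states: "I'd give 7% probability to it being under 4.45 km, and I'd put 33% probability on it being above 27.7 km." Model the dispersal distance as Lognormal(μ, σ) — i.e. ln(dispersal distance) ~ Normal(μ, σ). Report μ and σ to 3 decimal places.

If T ~ Lognormal(μ,σ) then ln T ~ Normal(μ,σ), so the p-quantile of ln T is μ + z_p·σ.
ln(4.45) = 1.493 and ln(27.7) = 3.321; z_{0.07} = -1.476, z_{0.67} = 0.4399.
σ = (3.321 − 1.493)/(0.4399 − (-1.476)) = 0.954.
μ = 1.493 − (-1.476)·0.954 = 2.902.

μ ≈ 2.902, σ ≈ 0.954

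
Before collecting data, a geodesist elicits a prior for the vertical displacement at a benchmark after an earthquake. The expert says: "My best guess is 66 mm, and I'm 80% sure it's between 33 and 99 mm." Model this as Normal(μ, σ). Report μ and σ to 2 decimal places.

A symmetric 80% interval runs μ ± z·σ with z = 1.282.
Half-width = 33, so σ = 33/1.282 = 25.75.
μ is the stated best guess, 66.00.

μ = 66.00, σ = 25.75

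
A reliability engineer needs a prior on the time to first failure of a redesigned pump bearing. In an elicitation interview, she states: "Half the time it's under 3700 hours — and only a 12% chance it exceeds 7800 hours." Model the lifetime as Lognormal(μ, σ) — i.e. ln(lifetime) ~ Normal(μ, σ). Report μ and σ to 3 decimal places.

If T ~ Lognormal(μ,σ) then ln T ~ Normal(μ,σ), so the p-quantile of ln T is μ + z_p·σ.
ln(3700) = 8.216 and ln(7800) = 8.962; z_{0.5} = 0, z_{0.88} = 1.175.
σ = (8.962 − 8.216)/(1.175 − (0)) = 0.635.
μ = 8.216 − (0)·0.635 = 8.216.

μ ≈ 8.216, σ ≈ 0.635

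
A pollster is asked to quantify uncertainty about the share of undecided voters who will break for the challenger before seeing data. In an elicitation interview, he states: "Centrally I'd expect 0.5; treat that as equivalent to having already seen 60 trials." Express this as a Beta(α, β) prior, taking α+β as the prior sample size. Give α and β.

Under the effective-sample-size interpretation, Beta(α, β) has prior mean α/(α+β) and prior sample size α+β.
So α+β = 60 and α/(α+β) = 0.5, giving α = 0.5·60 = 30 and β = 60 − 30 = 30.

α = 30, β = 30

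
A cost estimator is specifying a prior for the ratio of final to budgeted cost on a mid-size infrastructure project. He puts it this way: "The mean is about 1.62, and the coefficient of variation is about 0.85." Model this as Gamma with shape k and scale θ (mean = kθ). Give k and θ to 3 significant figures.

For Gamma(k, scale θ): mean = kθ, variance = kθ², so CV = 1/√k.
CV = 0.85, hence k = 1/CV² = 1.38.
Then θ = mean/k = 1.62/1.38 = 1.17.

k ≈ 1.38, θ ≈ 1.17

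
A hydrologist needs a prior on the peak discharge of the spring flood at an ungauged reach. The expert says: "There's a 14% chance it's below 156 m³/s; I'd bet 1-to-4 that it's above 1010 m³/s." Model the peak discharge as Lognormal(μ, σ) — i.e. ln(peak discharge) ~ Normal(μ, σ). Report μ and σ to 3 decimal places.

If T ~ Lognormal(μ,σ) then ln T ~ Normal(μ,σ), so the p-quantile of ln T is μ + z_p·σ.
ln(156) = 5.05 and ln(1010) = 6.918; z_{0.14} = -1.08, z_{0.8} = 0.8416.
σ = (6.918 − 5.05)/(0.8416 − (-1.08)) = 0.972.
μ = 5.05 − (-1.08)·0.972 = 6.100.

μ ≈ 6.100, σ ≈ 0.972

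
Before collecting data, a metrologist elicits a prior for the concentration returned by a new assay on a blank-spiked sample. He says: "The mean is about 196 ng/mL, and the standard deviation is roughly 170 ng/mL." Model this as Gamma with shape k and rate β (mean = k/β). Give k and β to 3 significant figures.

For Gamma(k, rate β): mean = k/β, variance = k/β², so CV = 1/√k.
CV = SD/mean = 170/196 = 0.8673, hence k = 1/CV² = 1.33.
Then β = k/mean = 1.33/196 = 0.00678.

k ≈ 1.33, β ≈ 0.00678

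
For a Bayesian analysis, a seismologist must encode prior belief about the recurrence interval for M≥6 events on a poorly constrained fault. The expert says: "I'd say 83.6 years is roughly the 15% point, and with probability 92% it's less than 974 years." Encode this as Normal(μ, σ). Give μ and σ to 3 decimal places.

For Normal(μ,σ), the p-quantile is μ + z_p·σ. Here z_{0.15} = -1.036, z_{0.92} = 1.405.
So 83.6 = μ − 1.036σ and 974 = μ + 1.405σ.
Subtracting: σ = (974 − 83.6)/(1.405 − (-1.036)) = 364.693.
Then μ = 83.6 − (-1.036)·364.693 = 461.580.

μ = 461.580, σ = 364.693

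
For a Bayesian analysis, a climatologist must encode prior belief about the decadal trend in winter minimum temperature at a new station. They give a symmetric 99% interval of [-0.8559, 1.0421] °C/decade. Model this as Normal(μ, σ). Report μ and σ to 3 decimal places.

μ = 0.093, σ = 0.368

A symmetric 99% interval runs μ ± z·σ with z = 2.576.
Half-width = 0.949, so σ = 0.949/2.576 = 0.368.
μ is the interval midpoint, 0.093.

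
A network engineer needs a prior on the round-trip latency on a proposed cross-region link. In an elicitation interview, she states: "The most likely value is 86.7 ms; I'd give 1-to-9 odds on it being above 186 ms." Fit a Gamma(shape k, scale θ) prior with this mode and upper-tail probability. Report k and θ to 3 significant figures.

Gamma(k,θ) with k>1 has mode (k−1)θ, so θ = 86.7/(k−1).
Need P(X < 186) = 0.9 with θ tied to k this way. Start at k = 2, θ = 86.7: P(X<186) ≈ 0.632.
Too low — raise k to concentrate. Iterating converges to k ≈ 4.3.
Then θ = 86.7/(4.3−1) ≈ 26.3.

k ≈ 4.3, θ ≈ 26.3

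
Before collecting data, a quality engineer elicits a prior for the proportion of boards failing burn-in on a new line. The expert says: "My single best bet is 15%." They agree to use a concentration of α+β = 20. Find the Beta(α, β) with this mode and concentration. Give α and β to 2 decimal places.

For α,β > 1 the Beta mode is (α−1)/(α+β−2). With α+β = 20, the mode is (α−1)/18.
Set (α−1)/18 = 0.15 → α = 1 + 0.15·18 = 3.70.
β = 20 − α = 16.30.

α = 3.70, β = 16.30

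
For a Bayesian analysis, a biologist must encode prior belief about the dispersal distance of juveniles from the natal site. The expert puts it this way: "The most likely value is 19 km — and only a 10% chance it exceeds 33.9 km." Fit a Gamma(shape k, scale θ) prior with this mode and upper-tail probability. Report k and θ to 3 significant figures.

k ≈ 6.68, θ ≈ 3.35

Gamma(k,θ) with k>1 has mode (k−1)θ, so θ = 19/(k−1).
Need P(X < 33.9) = 0.9 with θ tied to k this way. Start at k = 2, θ = 19: P(X<33.9) ≈ 0.532.
Too low — raise k to concentrate. Iterating converges to k ≈ 6.68.
Then θ = 19/(6.68−1) ≈ 3.35.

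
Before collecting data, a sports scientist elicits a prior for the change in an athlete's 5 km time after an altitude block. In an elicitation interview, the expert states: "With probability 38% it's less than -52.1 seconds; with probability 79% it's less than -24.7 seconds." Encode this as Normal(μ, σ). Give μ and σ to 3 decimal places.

μ = -44.572, σ = 24.642

For Normal(μ,σ), the p-quantile is μ + z_p·σ. Here z_{0.38} = -0.3055, z_{0.79} = 0.8064.
So -52.1 = μ − 0.3055σ and -24.7 = μ + 0.8064σ.
Subtracting: σ = (-24.7 − -52.1)/(0.8064 − (-0.3055)) = 24.642.
Then μ = -52.1 − (-0.3055)·24.642 = -44.572.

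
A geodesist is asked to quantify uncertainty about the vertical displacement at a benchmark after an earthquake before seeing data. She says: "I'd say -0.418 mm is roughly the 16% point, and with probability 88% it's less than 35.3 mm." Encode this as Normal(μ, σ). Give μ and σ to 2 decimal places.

For Normal(μ,σ), the p-quantile is μ + z_p·σ. Here z_{0.16} = -0.9945, z_{0.88} = 1.175.
So -0.418 = μ − 0.9945σ and 35.3 = μ + 1.175σ.
Subtracting: σ = (35.3 − -0.418)/(1.175 − (-0.9945)) = 16.46.
Then μ = -0.418 − (-0.9945)·16.46 = 15.95.

μ = 15.95, σ = 16.46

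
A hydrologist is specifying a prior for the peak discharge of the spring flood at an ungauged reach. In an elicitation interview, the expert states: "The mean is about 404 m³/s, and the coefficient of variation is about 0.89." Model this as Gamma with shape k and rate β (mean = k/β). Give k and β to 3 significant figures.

For Gamma(k, rate β): mean = k/β, variance = k/β², so CV = 1/√k.
CV = 0.89, hence k = 1/CV² = 1.26.
Then β = k/mean = 1.26/404 = 0.00312.

k ≈ 1.26, β ≈ 0.00312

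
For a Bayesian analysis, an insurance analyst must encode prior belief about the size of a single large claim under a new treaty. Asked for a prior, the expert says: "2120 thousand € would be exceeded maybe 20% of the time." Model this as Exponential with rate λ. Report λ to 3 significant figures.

λ ≈ 0.000759

P(T > 2120.0) = e^(−λ·2120.0) = 0.2, so λ = −ln(0.2)/2120.0 = 0.000759.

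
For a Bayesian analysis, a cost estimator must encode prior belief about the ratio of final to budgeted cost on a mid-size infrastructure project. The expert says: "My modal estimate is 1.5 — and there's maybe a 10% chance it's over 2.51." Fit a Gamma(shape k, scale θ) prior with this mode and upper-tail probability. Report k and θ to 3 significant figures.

k ≈ 8.13, θ ≈ 0.21

Gamma(k,θ) with k>1 has mode (k−1)θ, so θ = 1.5/(k−1).
Need P(X < 2.51) = 0.9 with θ tied to k this way. Start at k = 2, θ = 1.5: P(X<2.51) ≈ 0.498.
Too low — raise k to concentrate. Iterating converges to k ≈ 8.13.
Then θ = 1.5/(8.13−1) ≈ 0.21.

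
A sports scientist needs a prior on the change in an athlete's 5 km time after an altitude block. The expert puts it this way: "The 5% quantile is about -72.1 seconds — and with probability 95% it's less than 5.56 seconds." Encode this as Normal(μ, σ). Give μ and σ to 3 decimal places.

The p-quantile of Normal(μ,σ) is μ + z_p·σ, with z_{0.05} = -1.645 and z_{0.95} = 1.645.
Eliminate σ: μ = (z₂·x₁ − z₁·x₂)/(z₂ − z₁) = (1.645·-72.1 − (-1.645)·5.56)/3.29 = -33.270.
Then σ = (x₂ − x₁)/(z₂ − z₁) = (5.56 − -72.1)/3.29 = 23.607.

μ = -33.270, σ = 23.607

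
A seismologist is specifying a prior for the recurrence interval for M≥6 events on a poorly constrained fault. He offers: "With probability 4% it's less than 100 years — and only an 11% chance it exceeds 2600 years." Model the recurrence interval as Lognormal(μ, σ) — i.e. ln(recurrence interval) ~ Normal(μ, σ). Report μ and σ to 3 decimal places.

If T ~ Lognormal(μ,σ) then ln T ~ Normal(μ,σ), so the p-quantile of ln T is μ + z_p·σ.
ln(100) = 4.605 and ln(2600) = 7.863; z_{0.04} = -1.751, z_{0.89} = 1.227.
σ = (7.863 − 4.605)/(1.227 − (-1.751)) = 1.094.
μ = 4.605 − (-1.751)·1.094 = 6.521.

μ ≈ 6.521, σ ≈ 1.094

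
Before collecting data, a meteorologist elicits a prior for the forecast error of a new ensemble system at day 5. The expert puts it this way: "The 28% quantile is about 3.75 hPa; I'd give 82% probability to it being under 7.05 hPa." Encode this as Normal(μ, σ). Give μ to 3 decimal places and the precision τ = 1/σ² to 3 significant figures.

For Normal(μ,σ), the p-quantile is μ + z_p·σ. Here z_{0.28} = -0.5828, z_{0.82} = 0.9154.
So 3.75 = μ − 0.5828σ and 7.05 = μ + 0.9154σ.
Subtracting: σ = (7.05 − 3.75)/(0.9154 − (-0.5828)) = 2.203.
Then μ = 3.75 − (-0.5828)·2.203 = 5.034.
Precision τ = 1/σ² = 1/2.203² = 0.206.

μ = 5.034, τ = 0.206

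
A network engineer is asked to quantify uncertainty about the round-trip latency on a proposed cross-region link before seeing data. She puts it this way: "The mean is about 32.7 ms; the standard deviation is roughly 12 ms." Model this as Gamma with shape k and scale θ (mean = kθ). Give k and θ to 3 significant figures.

For Gamma(k, scale θ): mean = kθ, variance = kθ², so CV = 1/√k.
CV = SD/mean = 12/32.7 = 0.367, hence k = 1/CV² = 7.43.
Then θ = mean/k = 32.7/7.43 = 4.4.

k ≈ 7.43, θ ≈ 4.4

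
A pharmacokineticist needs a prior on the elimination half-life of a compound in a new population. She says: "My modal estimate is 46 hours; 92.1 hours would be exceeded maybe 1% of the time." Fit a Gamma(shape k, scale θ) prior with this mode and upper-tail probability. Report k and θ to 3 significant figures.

Gamma(k,θ) with k>1 has mode (k−1)θ, so θ = 46/(k−1).
Need P(X < 92.1) = 0.99 with θ tied to k this way. Start at k = 2, θ = 46: P(X<92.1) ≈ 0.595.
Too low — raise k to concentrate. Iterating converges to k ≈ 11.2.
Then θ = 46/(11.2−1) ≈ 4.51.

k ≈ 11.2, θ ≈ 4.51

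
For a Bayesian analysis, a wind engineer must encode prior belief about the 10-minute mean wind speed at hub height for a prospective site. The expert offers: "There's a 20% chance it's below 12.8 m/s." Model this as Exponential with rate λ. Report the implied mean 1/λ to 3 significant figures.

P(T < 12.8) = 1 − e^(−λ·12.8) = 0.2, so λ = −ln(1−0.2)/12.8 = −ln(0.8)/12.8 = 0.0174.
Mean = 1/λ = 57.4 m/s.

mean ≈ 57.4 m/s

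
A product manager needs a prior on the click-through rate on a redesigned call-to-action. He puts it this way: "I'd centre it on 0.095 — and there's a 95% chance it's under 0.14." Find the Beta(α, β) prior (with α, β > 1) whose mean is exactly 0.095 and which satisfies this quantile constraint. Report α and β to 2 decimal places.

α ≈ 12.56, β ≈ 119.70

With mean 0.095 fixed, write α = 0.095s, β = 0.905s where s = α+β.
Need P(θ < 0.14) = 0.95 under Beta(0.095s, 0.905s). Normal approximation: (q−m)/√(m(1−m)/s) ≈ z_{0.95} = 1.64, so s ≈ 0.095·0.905·(1.64)²/(0.14−0.095)² = 114.9.
At s = 114.9: P(θ<0.14) ≈ 0.939. Adjusting to match 0.95 gives s ≈ 132.26.
So α = 0.095·132.26 ≈ 12.56, β = 0.905·132.26 ≈ 119.70.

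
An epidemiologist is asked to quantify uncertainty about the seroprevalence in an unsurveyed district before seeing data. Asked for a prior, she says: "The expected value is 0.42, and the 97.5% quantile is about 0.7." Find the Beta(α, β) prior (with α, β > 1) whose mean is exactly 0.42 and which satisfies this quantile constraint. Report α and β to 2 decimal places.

α ≈ 4.86, β ≈ 6.70

With mean 0.42 fixed, write α = 0.42s, β = 0.58s where s = α+β.
Need P(θ < 0.7) = 0.975 under Beta(0.42s, 0.58s). Normal approximation: (q−m)/√(m(1−m)/s) ≈ z_{0.975} = 1.96, so s ≈ 0.42·0.58·(1.96)²/(0.7−0.42)² = 11.9.
At s = 11.9: P(θ<0.7) ≈ 0.977. Adjusting to match 0.975 gives s ≈ 11.56.
So α = 0.42·11.56 ≈ 4.86, β = 0.58·11.56 ≈ 6.70.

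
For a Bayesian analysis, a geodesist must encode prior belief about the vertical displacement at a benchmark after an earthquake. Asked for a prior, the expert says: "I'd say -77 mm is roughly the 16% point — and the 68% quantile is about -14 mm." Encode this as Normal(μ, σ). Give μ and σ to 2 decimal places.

μ = -34.15, σ = 43.09

The p-quantile of Normal(μ,σ) is μ + z_p·σ, with z_{0.16} = -0.9945 and z_{0.68} = 0.4677.
Eliminate σ: μ = (z₂·x₁ − z₁·x₂)/(z₂ − z₁) = (0.4677·-77 − (-0.9945)·-14)/1.462 = -34.15.
Then σ = (x₂ − x₁)/(z₂ − z₁) = (-14 − -77)/1.462 = 43.09.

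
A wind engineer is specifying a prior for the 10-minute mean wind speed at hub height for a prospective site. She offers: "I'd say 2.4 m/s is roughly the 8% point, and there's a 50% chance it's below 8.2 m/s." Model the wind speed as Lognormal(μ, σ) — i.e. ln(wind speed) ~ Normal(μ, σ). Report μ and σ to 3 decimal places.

μ ≈ 2.104, σ ≈ 0.874

If T ~ Lognormal(μ,σ) then ln T ~ Normal(μ,σ), so the p-quantile of ln T is μ + z_p·σ.
ln(2.4) = 0.8755 and ln(8.2) = 2.104; z_{0.08} = -1.405, z_{0.5} = 0.
σ = (2.104 − 0.8755)/(0 − (-1.405)) = 0.874.
μ = 0.8755 − (-1.405)·0.874 = 2.104.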